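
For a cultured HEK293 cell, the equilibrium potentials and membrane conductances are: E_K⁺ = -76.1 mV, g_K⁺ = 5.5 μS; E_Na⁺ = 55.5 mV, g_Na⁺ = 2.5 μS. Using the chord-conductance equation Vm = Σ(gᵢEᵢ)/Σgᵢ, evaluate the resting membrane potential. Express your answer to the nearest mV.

Σ gᵢEᵢ = 5.5·(-76.1) + 2.5·(55.5) = -279.80
Σ gᵢ = 5.5 + 2.5 = 8
Vm = -279.80 / 8 = -34.97 mV

-35 mV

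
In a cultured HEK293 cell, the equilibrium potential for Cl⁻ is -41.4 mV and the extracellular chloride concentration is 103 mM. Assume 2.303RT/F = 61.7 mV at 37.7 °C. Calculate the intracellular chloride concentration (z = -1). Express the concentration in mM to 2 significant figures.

Nernst: E = (61.7/-1) · log₁₀([out]/[in]), so log₁₀([out]/[in]) = -41.4 × -1 / 61.7 = 0.6710.
[out]/[in] = 10^(0.6710) = 4.688.
[in] = 103 / 4.688 = 21.97 mM.

22 mM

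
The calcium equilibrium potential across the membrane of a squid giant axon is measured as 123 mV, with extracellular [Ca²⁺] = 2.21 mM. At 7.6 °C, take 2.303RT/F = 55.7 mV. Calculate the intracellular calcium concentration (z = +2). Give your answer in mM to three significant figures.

0.0000847 mM

Nernst: E = (55.7/2) · log₁₀([out]/[in]), so log₁₀([out]/[in]) = 123.0 × 2 / 55.7 = 4.4165.
[out]/[in] = 10^(4.4165) = 2.609e+04.
[in] = 2.21 / 2.609e+04 = 8.47e-05 mM.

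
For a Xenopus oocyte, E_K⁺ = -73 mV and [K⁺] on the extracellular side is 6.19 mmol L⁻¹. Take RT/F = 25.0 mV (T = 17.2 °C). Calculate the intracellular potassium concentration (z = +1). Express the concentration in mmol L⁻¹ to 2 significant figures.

Nernst: E = (25.0/1) · ln([out]/[in]), so ln([out]/[in]) = -73.0 × 1 / 25.0 = -2.9200.
[out]/[in] = e^(-2.9200) = 0.05393.
[in] = 6.19 / 0.05393 = 114.8 mmol L⁻¹.

110 mmol L⁻¹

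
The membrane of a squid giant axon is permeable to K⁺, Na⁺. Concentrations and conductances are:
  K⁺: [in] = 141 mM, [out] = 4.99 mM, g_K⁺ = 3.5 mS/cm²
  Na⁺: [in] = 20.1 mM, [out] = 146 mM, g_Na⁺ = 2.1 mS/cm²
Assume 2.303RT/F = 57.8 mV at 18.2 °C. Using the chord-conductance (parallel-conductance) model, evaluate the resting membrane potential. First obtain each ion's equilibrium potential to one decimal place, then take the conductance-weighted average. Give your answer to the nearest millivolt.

E_K⁺ = (57.8/1)·log₁₀(4.99/141) = -83.9 mV
E_Na⁺ = (57.8/1)·log₁₀(146/20.1) = 49.8 mV
Vm = (Σ gᵢEᵢ)/(Σ gᵢ) = (3.5·-83.9 + 2.1·49.8) / (3.5 + 2.1)
= -189.07 / 5.6 = -33.76 mV

-34 mV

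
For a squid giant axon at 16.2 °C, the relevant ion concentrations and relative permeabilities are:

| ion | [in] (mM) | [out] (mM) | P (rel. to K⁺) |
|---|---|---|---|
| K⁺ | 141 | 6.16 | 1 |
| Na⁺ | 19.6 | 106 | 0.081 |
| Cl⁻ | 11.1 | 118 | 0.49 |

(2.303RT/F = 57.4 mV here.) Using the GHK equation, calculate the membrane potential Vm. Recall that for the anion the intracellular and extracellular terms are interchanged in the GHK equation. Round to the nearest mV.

Vm = 57.4 · log₁₀[(Σ P·[cation]ₒ + Σ P·[anion]ᵢ) / (Σ P·[cation]ᵢ + Σ P·[anion]ₒ)]
Numerator = 1×6.16 + 0.081×106 + 0.49×11.1 = 20.19
Denominator = 1×141 + 0.081×19.6 + 0.49×118 = 200.4
Vm = 57.4 · log₁₀(0.10072) = 57.4 × (-0.9969) = -57.22 mV

-57 mV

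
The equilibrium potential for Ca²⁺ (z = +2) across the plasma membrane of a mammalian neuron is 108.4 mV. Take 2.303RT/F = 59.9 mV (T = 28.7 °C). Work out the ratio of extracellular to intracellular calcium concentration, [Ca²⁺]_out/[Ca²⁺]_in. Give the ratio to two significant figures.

log₁₀([out]/[in]) = E·z/(59.9) = 108.4 × 2 / 59.9 = 3.6194
[out]/[in] = 10^(3.6194) = 4163

4200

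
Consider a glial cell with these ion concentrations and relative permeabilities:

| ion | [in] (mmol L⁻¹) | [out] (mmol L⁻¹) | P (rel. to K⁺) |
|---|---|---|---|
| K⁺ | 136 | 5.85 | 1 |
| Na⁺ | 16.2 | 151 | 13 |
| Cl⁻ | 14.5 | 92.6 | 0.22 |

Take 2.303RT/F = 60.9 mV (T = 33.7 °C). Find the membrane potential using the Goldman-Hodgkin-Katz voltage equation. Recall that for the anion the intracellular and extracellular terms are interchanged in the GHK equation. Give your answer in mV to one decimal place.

44.5 mV

Vm = 60.9 · log₁₀[(Σ P·[cation]ₒ + Σ P·[anion]ᵢ) / (Σ P·[cation]ᵢ + Σ P·[anion]ₒ)]
Numerator = 1×5.85 + 13×151 + 0.22×14.5 = 1972
Denominator = 1×136 + 13×16.2 + 0.22×92.6 = 367
Vm = 60.9 · log₁₀(5.3738) = 60.9 × (0.7303) = 44.47 mV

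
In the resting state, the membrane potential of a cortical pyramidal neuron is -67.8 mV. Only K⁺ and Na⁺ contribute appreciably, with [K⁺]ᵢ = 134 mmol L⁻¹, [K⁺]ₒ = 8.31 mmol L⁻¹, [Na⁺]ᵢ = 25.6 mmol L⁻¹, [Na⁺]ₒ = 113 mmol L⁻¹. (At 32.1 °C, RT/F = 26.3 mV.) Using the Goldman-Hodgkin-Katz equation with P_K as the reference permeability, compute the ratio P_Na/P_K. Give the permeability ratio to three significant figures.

Let α = P_Na/P_K. GHK: Vm = 26.3·ln[(Kₒ + α·Naₒ)/(Kᵢ + α·Naᵢ)].
e^(Vm/26.3) = e^(-67.8/26.3) = 0.07593
So 0.07593·(Kᵢ + α·Naᵢ) = Kₒ + α·Naₒ → α = (0.07593·134.0 − 8.31) / (113.0 − 0.07593·25.6)
α = (10.17 − 8.31) / (113.0 − 1.944) = 1.865/111.1 = 0.01679

0.0168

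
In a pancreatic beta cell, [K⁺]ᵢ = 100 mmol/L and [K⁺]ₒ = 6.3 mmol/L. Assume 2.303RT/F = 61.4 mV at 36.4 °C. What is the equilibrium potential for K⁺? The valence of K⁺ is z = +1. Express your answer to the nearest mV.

-74 mV

E = (61.4/z) · log₁₀([K⁺]_out/[K⁺]_in) with z = +1.
= (61.4/1) · log₁₀(6.3/100) = 61.40 · log₁₀(0.063)
= 61.40 · (-1.2007) = -73.72 mV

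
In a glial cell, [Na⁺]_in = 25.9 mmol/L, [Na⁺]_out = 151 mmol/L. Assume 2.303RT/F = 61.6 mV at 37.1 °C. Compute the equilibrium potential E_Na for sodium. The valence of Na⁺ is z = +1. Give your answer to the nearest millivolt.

E = (61.6/z) · log₁₀([Na⁺]_out/[Na⁺]_in) with z = +1.
= (61.6/1) · log₁₀(151/25.9) = 61.60 · log₁₀(5.83)
= 61.60 · (0.7657) = 47.17 mV

47 mV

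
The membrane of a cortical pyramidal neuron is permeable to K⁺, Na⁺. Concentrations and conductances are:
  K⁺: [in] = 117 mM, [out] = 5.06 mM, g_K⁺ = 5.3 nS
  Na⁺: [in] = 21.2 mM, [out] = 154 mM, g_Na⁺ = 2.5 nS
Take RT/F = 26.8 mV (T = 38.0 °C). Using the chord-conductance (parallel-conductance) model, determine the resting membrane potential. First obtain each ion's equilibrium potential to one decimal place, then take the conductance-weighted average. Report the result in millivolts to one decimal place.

-40.2 mV

E_K⁺ = (26.8/1)·ln(5.06/117) = -84.2 mV
E_Na⁺ = (26.8/1)·ln(154/21.2) = 53.1 mV
Vm = (Σ gᵢEᵢ)/(Σ gᵢ) = (5.3·-84.2 + 2.5·53.1) / (5.3 + 2.5)
= -313.51 / 7.8 = -40.19 mV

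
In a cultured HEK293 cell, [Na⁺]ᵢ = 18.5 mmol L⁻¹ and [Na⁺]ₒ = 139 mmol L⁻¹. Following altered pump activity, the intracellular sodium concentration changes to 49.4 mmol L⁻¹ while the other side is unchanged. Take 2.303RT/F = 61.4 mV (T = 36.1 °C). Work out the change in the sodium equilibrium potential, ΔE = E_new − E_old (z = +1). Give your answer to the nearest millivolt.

E_old = (61.4/1)·log₁₀(139/18.5) = 53.78 mV
E_new = (61.4/1)·log₁₀(139/49.4) = 27.59 mV
ΔE = 27.59 − (53.78) = -26.19 mV

-26 mV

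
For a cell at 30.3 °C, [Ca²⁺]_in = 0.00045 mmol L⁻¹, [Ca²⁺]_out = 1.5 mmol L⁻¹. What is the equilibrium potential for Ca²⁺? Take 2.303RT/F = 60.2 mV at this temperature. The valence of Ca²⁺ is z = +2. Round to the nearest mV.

106 mV

E = (60.2/z) · log₁₀([Ca²⁺]_out/[Ca²⁺]_in) with z = +2.
= (60.2/2) · log₁₀(1.5/0.00045) = 30.10 · log₁₀(3333)
= 30.10 · (3.5229) = 106.04 mV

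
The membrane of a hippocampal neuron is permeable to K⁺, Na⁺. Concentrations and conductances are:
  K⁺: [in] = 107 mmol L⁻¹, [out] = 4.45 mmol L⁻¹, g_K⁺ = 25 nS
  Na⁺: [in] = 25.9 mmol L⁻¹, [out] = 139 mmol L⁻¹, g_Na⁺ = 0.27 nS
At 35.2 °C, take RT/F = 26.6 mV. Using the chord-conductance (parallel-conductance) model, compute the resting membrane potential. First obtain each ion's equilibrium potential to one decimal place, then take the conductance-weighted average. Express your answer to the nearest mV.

-83 mV

E_K⁺ = (26.6/1)·ln(4.45/107) = -84.6 mV
E_Na⁺ = (26.6/1)·ln(139/25.9) = 44.7 mV
Vm = (Σ gᵢEᵢ)/(Σ gᵢ) = (25·-84.6 + 0.27·44.7) / (25 + 0.27)
= -2102.93 / 25.27 = -83.22 mV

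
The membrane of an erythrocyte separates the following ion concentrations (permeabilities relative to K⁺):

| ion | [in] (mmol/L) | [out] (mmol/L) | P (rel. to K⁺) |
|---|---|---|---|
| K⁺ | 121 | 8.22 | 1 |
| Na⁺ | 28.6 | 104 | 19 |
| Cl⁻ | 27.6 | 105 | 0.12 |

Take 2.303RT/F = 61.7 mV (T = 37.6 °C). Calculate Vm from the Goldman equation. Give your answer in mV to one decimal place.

Vm = 61.7 · log₁₀[(Σ P·[cation]ₒ + Σ P·[anion]ᵢ) / (Σ P·[cation]ᵢ + Σ P·[anion]ₒ)]
Numerator = 1×8.22 + 19×104 + 0.12×27.6 = 1988
Denominator = 1×121 + 19×28.6 + 0.12×105 = 677
Vm = 61.7 · log₁₀(2.9358) = 61.7 × (0.4677) = 28.86 mV

28.9 mV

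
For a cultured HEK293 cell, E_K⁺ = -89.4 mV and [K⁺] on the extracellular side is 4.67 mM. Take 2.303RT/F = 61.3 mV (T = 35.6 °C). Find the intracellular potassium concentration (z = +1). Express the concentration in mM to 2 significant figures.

Nernst: E = (61.3/1) · log₁₀([out]/[in]), so log₁₀([out]/[in]) = -89.4 × 1 / 61.3 = -1.4584.
[out]/[in] = 10^(-1.4584) = 0.0348.
[in] = 4.67 / 0.0348 = 134.2 mM.

130 mM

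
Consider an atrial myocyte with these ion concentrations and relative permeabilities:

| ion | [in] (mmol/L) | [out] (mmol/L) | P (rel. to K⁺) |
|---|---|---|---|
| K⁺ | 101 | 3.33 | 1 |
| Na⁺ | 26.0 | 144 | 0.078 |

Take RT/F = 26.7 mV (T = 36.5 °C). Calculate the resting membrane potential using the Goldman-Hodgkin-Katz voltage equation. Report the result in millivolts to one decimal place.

-52.2 mV

Vm = 26.7 · ln[(Σ P·[cation]ₒ + Σ P·[anion]ᵢ) / (Σ P·[cation]ᵢ + Σ P·[anion]ₒ)]
Numerator = 1×3.33 + 0.078×144 = 14.56
Denominator = 1×101 + 0.078×26.0 = 103
Vm = 26.7 · ln(0.14134) = 26.7 × (-1.9566) = -52.24 mV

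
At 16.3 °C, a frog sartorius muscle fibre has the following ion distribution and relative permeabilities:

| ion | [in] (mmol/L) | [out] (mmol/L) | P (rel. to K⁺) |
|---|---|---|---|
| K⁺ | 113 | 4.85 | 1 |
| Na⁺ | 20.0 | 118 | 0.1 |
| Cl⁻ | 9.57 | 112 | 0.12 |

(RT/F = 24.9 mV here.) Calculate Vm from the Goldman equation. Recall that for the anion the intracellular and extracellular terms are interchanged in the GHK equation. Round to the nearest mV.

-49 mV

Vm = 24.9 · ln[(Σ P·[cation]ₒ + Σ P·[anion]ᵢ) / (Σ P·[cation]ᵢ + Σ P·[anion]ₒ)]
Numerator = 1×4.85 + 0.1×118 + 0.12×9.57 = 17.8
Denominator = 1×113 + 0.1×20.0 + 0.12×112 = 128.4
Vm = 24.9 · ln(0.13857) = 24.9 × (-1.9764) = -49.21 mV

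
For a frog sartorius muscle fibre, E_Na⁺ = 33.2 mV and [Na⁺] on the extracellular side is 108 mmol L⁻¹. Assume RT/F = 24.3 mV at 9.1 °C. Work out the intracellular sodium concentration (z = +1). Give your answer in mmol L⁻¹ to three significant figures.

Nernst: E = (24.3/1) · ln([out]/[in]), so ln([out]/[in]) = 33.2 × 1 / 24.3 = 1.3663.
[out]/[in] = e^(1.3663) = 3.921.
[in] = 108 / 3.921 = 27.55 mmol L⁻¹.

27.5 mmol L⁻¹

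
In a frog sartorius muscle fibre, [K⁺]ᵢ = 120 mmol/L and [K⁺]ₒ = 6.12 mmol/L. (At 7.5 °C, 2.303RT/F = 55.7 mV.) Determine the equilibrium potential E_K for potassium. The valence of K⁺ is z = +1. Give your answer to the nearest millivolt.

-72 mV

E = (55.7/z) · log₁₀([K⁺]_out/[K⁺]_in) with z = +1.
= (55.7/1) · log₁₀(6.12/120) = 55.70 · log₁₀(0.051)
= 55.70 · (-1.2924) = -71.99 mV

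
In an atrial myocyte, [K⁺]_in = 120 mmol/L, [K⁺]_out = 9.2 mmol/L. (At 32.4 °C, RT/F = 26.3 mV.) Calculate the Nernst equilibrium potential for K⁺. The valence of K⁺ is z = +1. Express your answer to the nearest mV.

-68 mV

E = (26.3/z) · ln([K⁺]_out/[K⁺]_in) with z = +1.
= (26.3/1) · ln(9.2/120) = 26.30 · ln(0.07667)
= 26.30 · (-2.5683) = -67.55 mV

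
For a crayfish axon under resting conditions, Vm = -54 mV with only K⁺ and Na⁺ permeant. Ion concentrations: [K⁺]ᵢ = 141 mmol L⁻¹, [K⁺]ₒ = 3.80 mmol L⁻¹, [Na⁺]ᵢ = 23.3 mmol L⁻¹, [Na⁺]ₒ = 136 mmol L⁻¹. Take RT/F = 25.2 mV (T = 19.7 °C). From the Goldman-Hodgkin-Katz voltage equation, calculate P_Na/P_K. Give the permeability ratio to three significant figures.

0.0956

Let α = P_Na/P_K. GHK: Vm = 25.2·ln[(Kₒ + α·Naₒ)/(Kᵢ + α·Naᵢ)].
e^(Vm/25.2) = e^(-54.0/25.2) = 0.11732
So 0.11732·(Kᵢ + α·Naᵢ) = Kₒ + α·Naₒ → α = (0.11732·141.0 − 3.8) / (136.0 − 0.11732·23.3)
α = (16.54 − 3.8) / (136.0 − 2.734) = 12.74/133.3 = 0.09561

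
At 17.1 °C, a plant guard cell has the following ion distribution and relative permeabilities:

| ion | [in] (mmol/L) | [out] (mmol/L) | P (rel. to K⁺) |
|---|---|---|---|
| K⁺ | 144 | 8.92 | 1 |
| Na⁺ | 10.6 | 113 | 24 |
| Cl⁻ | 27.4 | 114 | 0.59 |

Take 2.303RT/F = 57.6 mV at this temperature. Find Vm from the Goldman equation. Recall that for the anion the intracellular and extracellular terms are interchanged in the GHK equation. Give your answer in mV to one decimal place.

Vm = 57.6 · log₁₀[(Σ P·[cation]ₒ + Σ P·[anion]ᵢ) / (Σ P·[cation]ᵢ + Σ P·[anion]ₒ)]
Numerator = 1×8.92 + 24×113 + 0.59×27.4 = 2737
Denominator = 1×144 + 24×10.6 + 0.59×114 = 465.7
Vm = 57.6 · log₁₀(5.8779) = 57.6 × (0.7692) = 44.31 mV

44.3 mV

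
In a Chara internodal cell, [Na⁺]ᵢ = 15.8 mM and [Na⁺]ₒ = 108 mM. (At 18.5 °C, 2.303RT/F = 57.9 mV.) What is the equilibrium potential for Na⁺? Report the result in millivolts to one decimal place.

48.3 mV

E = (57.9/z) · log₁₀([Na⁺]_out/[Na⁺]_in) with z = +1.
= (57.9/1) · log₁₀(108/15.8) = 57.90 · log₁₀(6.835)
= 57.90 · (0.8348) = 48.33 mV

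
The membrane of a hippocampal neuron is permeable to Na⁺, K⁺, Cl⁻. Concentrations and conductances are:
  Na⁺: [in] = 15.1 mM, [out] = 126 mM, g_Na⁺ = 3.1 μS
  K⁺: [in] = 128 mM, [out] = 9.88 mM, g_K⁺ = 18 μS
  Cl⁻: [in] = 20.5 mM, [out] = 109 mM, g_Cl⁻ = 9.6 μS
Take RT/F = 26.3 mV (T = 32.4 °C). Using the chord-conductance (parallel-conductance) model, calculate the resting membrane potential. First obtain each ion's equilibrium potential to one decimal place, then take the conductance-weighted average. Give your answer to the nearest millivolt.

-48 mV

E_Na⁺ = (26.3/1)·ln(126/15.1) = 55.8 mV
E_K⁺ = (26.3/1)·ln(9.88/128) = -67.4 mV
E_Cl⁻ = (26.3/-1)·ln(109/20.5) = -43.9 mV
Vm = (Σ gᵢEᵢ)/(Σ gᵢ) = (3.1·55.8 + 18·-67.4 + 9.6·-43.9) / (3.1 + 18 + 9.6)
= -1461.66 / 30.7 = -47.61 mV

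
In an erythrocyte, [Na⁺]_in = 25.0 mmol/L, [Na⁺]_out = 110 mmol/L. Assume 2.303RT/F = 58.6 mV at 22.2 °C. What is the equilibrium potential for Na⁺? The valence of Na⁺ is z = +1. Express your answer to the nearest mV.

38 mV

E = (58.6/z) · log₁₀([Na⁺]_out/[Na⁺]_in) with z = +1.
= (58.6/1) · log₁₀(110/25.0) = 58.60 · log₁₀(4.4)
= 58.60 · (0.6435) = 37.71 mV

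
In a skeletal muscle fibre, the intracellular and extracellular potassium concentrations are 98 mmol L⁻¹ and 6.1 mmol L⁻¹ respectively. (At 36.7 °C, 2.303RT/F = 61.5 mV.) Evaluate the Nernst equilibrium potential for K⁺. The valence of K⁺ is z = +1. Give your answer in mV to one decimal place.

E = (61.5/z) · log₁₀([K⁺]_out/[K⁺]_in) with z = +1.
= (61.5/1) · log₁₀(6.1/98) = 61.50 · log₁₀(0.06224)
= 61.50 · (-1.2059) = -74.16 mV

-74.2 mV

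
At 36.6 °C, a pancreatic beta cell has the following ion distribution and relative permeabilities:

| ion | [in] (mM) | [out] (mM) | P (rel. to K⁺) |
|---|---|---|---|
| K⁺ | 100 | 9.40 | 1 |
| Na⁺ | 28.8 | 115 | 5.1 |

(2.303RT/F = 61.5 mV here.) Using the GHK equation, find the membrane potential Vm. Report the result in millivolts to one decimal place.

23.5 mV

Vm = 61.5 · log₁₀[(Σ P·[cation]ₒ + Σ P·[anion]ᵢ) / (Σ P·[cation]ᵢ + Σ P·[anion]ₒ)]
Numerator = 1×9.40 + 5.1×115 = 595.9
Denominator = 1×100 + 5.1×28.8 = 246.9
Vm = 61.5 · log₁₀(2.4137) = 61.5 × (0.3827) = 23.54 mV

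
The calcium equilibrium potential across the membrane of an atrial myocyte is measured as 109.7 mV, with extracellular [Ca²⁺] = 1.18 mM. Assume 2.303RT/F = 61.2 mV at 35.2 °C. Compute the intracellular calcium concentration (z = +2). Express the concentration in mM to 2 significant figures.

Nernst: E = (61.2/2) · log₁₀([out]/[in]), so log₁₀([out]/[in]) = 109.7 × 2 / 61.2 = 3.5850.
[out]/[in] = 10^(3.5850) = 3846.
[in] = 1.18 / 3846 = 0.0003068 mM.

0.00031 mM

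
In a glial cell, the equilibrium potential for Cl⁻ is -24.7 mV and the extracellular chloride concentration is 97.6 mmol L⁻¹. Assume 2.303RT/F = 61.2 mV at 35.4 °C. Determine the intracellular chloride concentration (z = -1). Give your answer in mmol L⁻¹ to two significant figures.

39 mmol L⁻¹

Nernst: E = (61.2/-1) · log₁₀([out]/[in]), so log₁₀([out]/[in]) = -24.7 × -1 / 61.2 = 0.4036.
[out]/[in] = 10^(0.4036) = 2.533.
[in] = 97.6 / 2.533 = 38.53 mmol L⁻¹.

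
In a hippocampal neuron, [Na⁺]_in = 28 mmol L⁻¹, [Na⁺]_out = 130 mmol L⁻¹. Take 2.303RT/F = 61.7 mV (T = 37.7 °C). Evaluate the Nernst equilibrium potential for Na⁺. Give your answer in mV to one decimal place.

41.1 mV

E = (61.7/z) · log₁₀([Na⁺]_out/[Na⁺]_in) with z = +1.
= (61.7/1) · log₁₀(130/28) = 61.70 · log₁₀(4.643)
= 61.70 · (0.6668) = 41.14 mV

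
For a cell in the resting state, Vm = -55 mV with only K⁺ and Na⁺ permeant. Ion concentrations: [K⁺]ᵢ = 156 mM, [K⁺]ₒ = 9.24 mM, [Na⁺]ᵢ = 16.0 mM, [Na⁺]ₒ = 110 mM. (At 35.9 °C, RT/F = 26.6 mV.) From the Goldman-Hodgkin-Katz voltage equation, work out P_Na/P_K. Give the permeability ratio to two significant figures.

Let α = P_Na/P_K. GHK: Vm = 26.6·ln[(Kₒ + α·Naₒ)/(Kᵢ + α·Naᵢ)].
e^(Vm/26.6) = e^(-55.0/26.6) = 0.12648
So 0.12648·(Kᵢ + α·Naᵢ) = Kₒ + α·Naₒ → α = (0.12648·156.0 − 9.24) / (110.0 − 0.12648·16.0)
α = (19.73 − 9.24) / (110.0 − 2.024) = 10.49/108 = 0.09716

0.097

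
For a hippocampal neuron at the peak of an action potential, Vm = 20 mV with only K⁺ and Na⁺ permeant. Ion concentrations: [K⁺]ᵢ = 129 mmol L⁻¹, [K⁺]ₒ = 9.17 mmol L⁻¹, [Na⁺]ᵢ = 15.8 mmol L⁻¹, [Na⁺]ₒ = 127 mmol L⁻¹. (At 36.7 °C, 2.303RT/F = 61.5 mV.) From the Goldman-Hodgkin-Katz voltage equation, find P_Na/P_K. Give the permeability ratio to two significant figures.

Let α = P_Na/P_K. GHK: Vm = 61.5·log₁₀[(Kₒ + α·Naₒ)/(Kᵢ + α·Naᵢ)].
10^(Vm/61.5) = 10^(20.0/61.5) = 2.1145
So 2.1145·(Kᵢ + α·Naᵢ) = Kₒ + α·Naₒ → α = (2.1145·129.0 − 9.17) / (127.0 − 2.1145·15.8)
α = (272.8 − 9.17) / (127.0 − 33.41) = 263.6/93.59 = 2.816

2.8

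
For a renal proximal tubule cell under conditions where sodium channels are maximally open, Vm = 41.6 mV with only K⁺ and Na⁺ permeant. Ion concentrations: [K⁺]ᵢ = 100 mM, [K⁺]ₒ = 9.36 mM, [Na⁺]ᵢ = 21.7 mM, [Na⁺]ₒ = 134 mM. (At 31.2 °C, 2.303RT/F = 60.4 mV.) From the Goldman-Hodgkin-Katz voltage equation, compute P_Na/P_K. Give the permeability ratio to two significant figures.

Let α = P_Na/P_K. GHK: Vm = 60.4·log₁₀[(Kₒ + α·Naₒ)/(Kᵢ + α·Naᵢ)].
10^(Vm/60.4) = 10^(41.6/60.4) = 4.8836
So 4.8836·(Kᵢ + α·Naᵢ) = Kₒ + α·Naₒ → α = (4.8836·100.0 − 9.36) / (134.0 − 4.8836·21.7)
α = (488.4 − 9.36) / (134.0 − 106) = 479/28.03 = 17.09

17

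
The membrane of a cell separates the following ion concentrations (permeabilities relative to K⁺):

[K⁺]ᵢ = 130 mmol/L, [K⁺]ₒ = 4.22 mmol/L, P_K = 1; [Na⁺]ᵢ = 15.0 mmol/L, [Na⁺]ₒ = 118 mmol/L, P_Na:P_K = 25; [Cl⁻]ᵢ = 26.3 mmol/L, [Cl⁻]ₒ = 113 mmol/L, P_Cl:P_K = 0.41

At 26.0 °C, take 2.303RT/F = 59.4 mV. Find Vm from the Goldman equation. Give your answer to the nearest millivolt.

43 mV

Vm = 59.4 · log₁₀[(Σ P·[cation]ₒ + Σ P·[anion]ᵢ) / (Σ P·[cation]ᵢ + Σ P·[anion]ₒ)]
Numerator = 1×4.22 + 25×118 + 0.41×26.3 = 2965
Denominator = 1×130 + 25×15.0 + 0.41×113 = 551.3
Vm = 59.4 · log₁₀(5.3779) = 59.4 × (0.7306) = 43.40 mV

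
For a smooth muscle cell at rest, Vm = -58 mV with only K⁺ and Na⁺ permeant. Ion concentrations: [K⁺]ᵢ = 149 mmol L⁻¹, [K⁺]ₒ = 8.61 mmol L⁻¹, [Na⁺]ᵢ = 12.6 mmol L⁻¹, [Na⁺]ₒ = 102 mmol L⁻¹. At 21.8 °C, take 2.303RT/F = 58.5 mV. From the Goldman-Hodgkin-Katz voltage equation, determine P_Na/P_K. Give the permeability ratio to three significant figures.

Let α = P_Na/P_K. GHK: Vm = 58.5·log₁₀[(Kₒ + α·Naₒ)/(Kᵢ + α·Naᵢ)].
10^(Vm/58.5) = 10^(-58.0/58.5) = 0.10199
So 0.10199·(Kᵢ + α·Naᵢ) = Kₒ + α·Naₒ → α = (0.10199·149.0 − 8.61) / (102.0 − 0.10199·12.6)
α = (15.2 − 8.61) / (102.0 − 1.285) = 6.586/100.7 = 0.06539

0.0654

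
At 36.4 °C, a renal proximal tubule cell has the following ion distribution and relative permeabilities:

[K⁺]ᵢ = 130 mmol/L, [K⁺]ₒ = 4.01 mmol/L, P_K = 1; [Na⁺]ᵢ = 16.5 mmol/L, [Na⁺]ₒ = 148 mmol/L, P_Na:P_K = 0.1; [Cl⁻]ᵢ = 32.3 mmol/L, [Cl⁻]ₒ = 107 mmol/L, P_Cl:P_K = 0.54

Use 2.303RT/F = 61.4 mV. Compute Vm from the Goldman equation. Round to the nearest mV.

-44 mV

Vm = 61.4 · log₁₀[(Σ P·[cation]ₒ + Σ P·[anion]ᵢ) / (Σ P·[cation]ᵢ + Σ P·[anion]ₒ)]
Numerator = 1×4.01 + 0.1×148 + 0.54×32.3 = 36.25
Denominator = 1×130 + 0.1×16.5 + 0.54×107 = 189.4
Vm = 61.4 · log₁₀(0.19137) = 61.4 × (-0.7181) = -44.09 mV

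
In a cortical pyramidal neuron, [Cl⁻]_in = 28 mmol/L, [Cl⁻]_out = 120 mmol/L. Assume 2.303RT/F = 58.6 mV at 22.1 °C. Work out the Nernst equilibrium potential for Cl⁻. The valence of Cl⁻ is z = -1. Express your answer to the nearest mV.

E = (58.6/z) · log₁₀([Cl⁻]_out/[Cl⁻]_in) with z = -1.
For an anion, dividing by z = -1 reverses the sign.
= (58.6/-1) · log₁₀(120/28) = -58.60 · log₁₀(4.286)
= -58.60 · (0.6320) = -37.04 mV

-37 mV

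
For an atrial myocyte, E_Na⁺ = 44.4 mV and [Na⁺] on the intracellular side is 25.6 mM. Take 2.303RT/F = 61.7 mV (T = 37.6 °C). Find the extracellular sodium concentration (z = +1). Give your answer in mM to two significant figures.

Nernst: E = (61.7/1) · log₁₀([out]/[in]), so log₁₀([out]/[in]) = 44.4 × 1 / 61.7 = 0.7196.
[out]/[in] = 10^(0.7196) = 5.243.
[out] = 5.243 × 25.6 = 134.2 mM.

130 mM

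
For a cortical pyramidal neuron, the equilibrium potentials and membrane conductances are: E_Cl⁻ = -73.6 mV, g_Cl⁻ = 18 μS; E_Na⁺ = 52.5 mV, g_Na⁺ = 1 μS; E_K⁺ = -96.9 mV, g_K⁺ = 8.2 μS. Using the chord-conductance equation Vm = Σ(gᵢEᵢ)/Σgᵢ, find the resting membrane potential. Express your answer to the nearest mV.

-76 mV

Σ gᵢEᵢ = 18·(-73.6) + 1·(52.5) + 8.2·(-96.9) = -2066.88
Σ gᵢ = 18 + 1 + 8.2 = 27.2
Vm = -2066.88 / 27.2 = -75.99 mV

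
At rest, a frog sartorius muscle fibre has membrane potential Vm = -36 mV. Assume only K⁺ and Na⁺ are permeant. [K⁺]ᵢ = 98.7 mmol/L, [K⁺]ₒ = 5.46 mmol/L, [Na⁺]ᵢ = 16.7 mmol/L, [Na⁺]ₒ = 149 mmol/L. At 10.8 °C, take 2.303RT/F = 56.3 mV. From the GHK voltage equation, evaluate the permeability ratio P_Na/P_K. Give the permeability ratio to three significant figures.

0.118

Let α = P_Na/P_K. GHK: Vm = 56.3·log₁₀[(Kₒ + α·Naₒ)/(Kᵢ + α·Naᵢ)].
10^(Vm/56.3) = 10^(-36.0/56.3) = 0.22939
So 0.22939·(Kᵢ + α·Naᵢ) = Kₒ + α·Naₒ → α = (0.22939·98.7 − 5.46) / (149.0 − 0.22939·16.7)
α = (22.64 − 5.46) / (149.0 − 3.831) = 17.18/145.2 = 0.1183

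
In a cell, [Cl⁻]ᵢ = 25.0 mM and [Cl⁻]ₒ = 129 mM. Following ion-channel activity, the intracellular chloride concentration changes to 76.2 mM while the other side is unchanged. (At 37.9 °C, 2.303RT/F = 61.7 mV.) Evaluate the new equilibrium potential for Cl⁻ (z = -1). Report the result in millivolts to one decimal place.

-14.1 mV

After the shift: [Cl⁻]_out = 129, [Cl⁻]_in = 76.2 mM.
E_new = (61.7/-1)·log₁₀(129/76.2) = -61.70 · (0.2286) = -14.11 mV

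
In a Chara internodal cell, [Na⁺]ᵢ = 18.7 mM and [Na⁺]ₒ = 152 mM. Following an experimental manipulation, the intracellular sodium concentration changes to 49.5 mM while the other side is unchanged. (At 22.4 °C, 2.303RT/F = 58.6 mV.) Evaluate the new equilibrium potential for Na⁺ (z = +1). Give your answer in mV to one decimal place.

After the shift: [Na⁺]_out = 152, [Na⁺]_in = 49.5 mM.
E_new = (58.6/1)·log₁₀(152/49.5) = 58.60 · (0.4872) = 28.55 mV

28.6 mV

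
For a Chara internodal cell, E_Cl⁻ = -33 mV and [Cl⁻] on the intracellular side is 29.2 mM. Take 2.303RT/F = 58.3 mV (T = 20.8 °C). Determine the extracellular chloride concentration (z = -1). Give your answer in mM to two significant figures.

Nernst: E = (58.3/-1) · log₁₀([out]/[in]), so log₁₀([out]/[in]) = -33.0 × -1 / 58.3 = 0.5660.
[out]/[in] = 10^(0.5660) = 3.682.
[out] = 3.682 × 29.2 = 107.5 mM.

110 mM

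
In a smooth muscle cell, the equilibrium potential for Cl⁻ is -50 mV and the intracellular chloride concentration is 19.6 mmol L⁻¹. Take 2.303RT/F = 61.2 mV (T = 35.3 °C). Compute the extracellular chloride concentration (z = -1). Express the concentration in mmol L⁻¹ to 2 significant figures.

130 mmol L⁻¹

Nernst: E = (61.2/-1) · log₁₀([out]/[in]), so log₁₀([out]/[in]) = -50.0 × -1 / 61.2 = 0.8170.
[out]/[in] = 10^(0.8170) = 6.561.
[out] = 6.561 × 19.6 = 128.6 mmol L⁻¹.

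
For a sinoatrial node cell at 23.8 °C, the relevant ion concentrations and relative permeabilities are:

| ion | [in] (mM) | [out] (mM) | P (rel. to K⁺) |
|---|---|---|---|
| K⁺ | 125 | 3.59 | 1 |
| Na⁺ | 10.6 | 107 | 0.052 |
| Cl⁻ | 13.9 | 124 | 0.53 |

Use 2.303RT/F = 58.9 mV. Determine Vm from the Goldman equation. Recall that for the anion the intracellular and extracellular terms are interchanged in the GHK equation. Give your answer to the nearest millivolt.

Vm = 58.9 · log₁₀[(Σ P·[cation]ₒ + Σ P·[anion]ᵢ) / (Σ P·[cation]ᵢ + Σ P·[anion]ₒ)]
Numerator = 1×3.59 + 0.052×107 + 0.53×13.9 = 16.52
Denominator = 1×125 + 0.052×10.6 + 0.53×124 = 191.3
Vm = 58.9 · log₁₀(0.086375) = 58.9 × (-1.0636) = -62.65 mV

-63 mV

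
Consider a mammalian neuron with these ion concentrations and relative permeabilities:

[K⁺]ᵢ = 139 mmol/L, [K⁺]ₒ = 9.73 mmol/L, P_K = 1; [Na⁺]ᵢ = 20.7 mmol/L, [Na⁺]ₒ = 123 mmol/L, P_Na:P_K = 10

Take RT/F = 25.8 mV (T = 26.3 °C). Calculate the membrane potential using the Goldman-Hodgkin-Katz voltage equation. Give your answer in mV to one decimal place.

Vm = 25.8 · ln[(Σ P·[cation]ₒ + Σ P·[anion]ᵢ) / (Σ P·[cation]ᵢ + Σ P·[anion]ₒ)]
Numerator = 1×9.73 + 10×123 = 1240
Denominator = 1×139 + 10×20.7 = 346
Vm = 25.8 · ln(3.583) = 25.8 × (1.2762) = 32.93 mV

32.9 mV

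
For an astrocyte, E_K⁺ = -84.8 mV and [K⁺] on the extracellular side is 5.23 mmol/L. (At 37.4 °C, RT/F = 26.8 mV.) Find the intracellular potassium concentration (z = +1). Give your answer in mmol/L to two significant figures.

120 mmol/L

Nernst: E = (26.8/1) · ln([out]/[in]), so ln([out]/[in]) = -84.8 × 1 / 26.8 = -3.1642.
[out]/[in] = e^(-3.1642) = 0.04225.
[in] = 5.23 / 0.04225 = 123.8 mmol/L.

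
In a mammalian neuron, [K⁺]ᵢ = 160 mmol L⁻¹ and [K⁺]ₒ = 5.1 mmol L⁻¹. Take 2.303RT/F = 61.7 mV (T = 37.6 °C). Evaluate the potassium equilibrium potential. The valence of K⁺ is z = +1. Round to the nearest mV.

E = (61.7/z) · log₁₀([K⁺]_out/[K⁺]_in) with z = +1.
= (61.7/1) · log₁₀(5.1/160) = 61.70 · log₁₀(0.03188)
= 61.70 · (-1.4965) = -92.34 mV

-92 mV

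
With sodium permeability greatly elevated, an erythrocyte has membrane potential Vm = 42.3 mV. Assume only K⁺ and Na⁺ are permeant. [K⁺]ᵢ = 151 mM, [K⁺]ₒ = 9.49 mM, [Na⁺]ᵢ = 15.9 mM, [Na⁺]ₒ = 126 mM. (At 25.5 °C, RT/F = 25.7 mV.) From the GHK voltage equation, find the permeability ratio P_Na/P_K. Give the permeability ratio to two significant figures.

18

Let α = P_Na/P_K. GHK: Vm = 25.7·ln[(Kₒ + α·Naₒ)/(Kᵢ + α·Naᵢ)].
e^(Vm/25.7) = e^(42.3/25.7) = 5.1857
So 5.1857·(Kᵢ + α·Naᵢ) = Kₒ + α·Naₒ → α = (5.1857·151.0 − 9.49) / (126.0 − 5.1857·15.9)
α = (783 − 9.49) / (126.0 − 82.45) = 773.6/43.55 = 17.76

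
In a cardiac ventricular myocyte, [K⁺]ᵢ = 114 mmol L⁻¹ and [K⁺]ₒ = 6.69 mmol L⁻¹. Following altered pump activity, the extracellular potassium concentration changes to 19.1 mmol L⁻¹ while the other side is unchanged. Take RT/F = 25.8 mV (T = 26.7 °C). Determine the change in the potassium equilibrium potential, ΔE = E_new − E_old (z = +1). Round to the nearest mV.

E_old = (25.8/1)·ln(6.69/114) = -73.16 mV
E_new = (25.8/1)·ln(19.1/114) = -46.09 mV
ΔE = -46.09 − (-73.16) = 27.07 mV

27 mV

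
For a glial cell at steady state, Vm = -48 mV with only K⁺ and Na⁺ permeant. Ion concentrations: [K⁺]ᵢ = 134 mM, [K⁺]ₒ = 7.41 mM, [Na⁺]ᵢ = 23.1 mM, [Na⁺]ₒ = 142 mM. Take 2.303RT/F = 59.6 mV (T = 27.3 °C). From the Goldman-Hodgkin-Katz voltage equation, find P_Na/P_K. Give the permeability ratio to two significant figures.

Let α = P_Na/P_K. GHK: Vm = 59.6·log₁₀[(Kₒ + α·Naₒ)/(Kᵢ + α·Naᵢ)].
10^(Vm/59.6) = 10^(-48.0/59.6) = 0.15654
So 0.15654·(Kᵢ + α·Naᵢ) = Kₒ + α·Naₒ → α = (0.15654·134.0 − 7.41) / (142.0 − 0.15654·23.1)
α = (20.98 − 7.41) / (142.0 − 3.616) = 13.57/138.4 = 0.09804

0.098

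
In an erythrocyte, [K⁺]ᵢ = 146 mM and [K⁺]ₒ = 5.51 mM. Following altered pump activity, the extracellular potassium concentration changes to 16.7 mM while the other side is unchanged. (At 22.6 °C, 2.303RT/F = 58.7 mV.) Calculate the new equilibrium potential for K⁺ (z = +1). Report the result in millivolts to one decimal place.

-55.3 mV

After the shift: [K⁺]_out = 16.7, [K⁺]_in = 146 mM.
E_new = (58.7/1)·log₁₀(16.7/146) = 58.70 · (-0.9416) = -55.27 mV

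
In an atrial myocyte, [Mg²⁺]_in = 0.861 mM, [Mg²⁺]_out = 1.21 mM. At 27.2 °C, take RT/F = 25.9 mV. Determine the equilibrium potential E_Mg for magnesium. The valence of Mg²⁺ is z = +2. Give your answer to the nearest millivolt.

E = (25.9/z) · ln([Mg²⁺]_out/[Mg²⁺]_in) with z = +2.
= (25.9/2) · ln(1.21/0.861) = 12.95 · ln(1.405)
= 12.95 · (0.3403) = 4.41 mV

4 mV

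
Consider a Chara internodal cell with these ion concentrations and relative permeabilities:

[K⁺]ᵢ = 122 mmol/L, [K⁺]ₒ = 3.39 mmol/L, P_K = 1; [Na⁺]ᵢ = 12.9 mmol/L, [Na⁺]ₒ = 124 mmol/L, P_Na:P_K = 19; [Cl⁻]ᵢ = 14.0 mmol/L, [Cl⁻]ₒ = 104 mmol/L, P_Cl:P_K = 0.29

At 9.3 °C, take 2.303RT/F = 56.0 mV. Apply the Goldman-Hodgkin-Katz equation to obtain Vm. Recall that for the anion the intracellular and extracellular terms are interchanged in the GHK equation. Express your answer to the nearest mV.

Vm = 56.0 · log₁₀[(Σ P·[cation]ₒ + Σ P·[anion]ᵢ) / (Σ P·[cation]ᵢ + Σ P·[anion]ₒ)]
Numerator = 1×3.39 + 19×124 + 0.29×14.0 = 2363
Denominator = 1×122 + 19×12.9 + 0.29×104 = 397.3
Vm = 56.0 · log₁₀(5.9494) = 56.0 × (0.7745) = 43.37 mV

43 mV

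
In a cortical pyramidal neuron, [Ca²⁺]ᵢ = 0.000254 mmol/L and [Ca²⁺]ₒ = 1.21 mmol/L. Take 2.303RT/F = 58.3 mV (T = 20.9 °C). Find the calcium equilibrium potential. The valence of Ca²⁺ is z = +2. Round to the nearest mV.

E = (58.3/z) · log₁₀([Ca²⁺]_out/[Ca²⁺]_in) with z = +2.
= (58.3/2) · log₁₀(1.21/0.000254) = 29.15 · log₁₀(4764)
= 29.15 · (3.6780) = 107.21 mV

107 mV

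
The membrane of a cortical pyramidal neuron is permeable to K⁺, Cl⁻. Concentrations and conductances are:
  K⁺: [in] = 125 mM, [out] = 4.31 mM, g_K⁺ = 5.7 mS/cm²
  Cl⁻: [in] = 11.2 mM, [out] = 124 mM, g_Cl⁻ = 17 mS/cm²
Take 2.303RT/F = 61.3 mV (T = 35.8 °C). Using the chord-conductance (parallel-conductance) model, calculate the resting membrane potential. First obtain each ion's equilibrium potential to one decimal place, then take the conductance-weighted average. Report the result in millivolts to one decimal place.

-70.4 mV

E_K⁺ = (61.3/1)·log₁₀(4.31/125) = -89.6 mV
E_Cl⁻ = (61.3/-1)·log₁₀(124/11.2) = -64.0 mV
Vm = (Σ gᵢEᵢ)/(Σ gᵢ) = (5.7·-89.6 + 17·-64.0) / (5.7 + 17)
= -1598.72 / 22.7 = -70.43 mV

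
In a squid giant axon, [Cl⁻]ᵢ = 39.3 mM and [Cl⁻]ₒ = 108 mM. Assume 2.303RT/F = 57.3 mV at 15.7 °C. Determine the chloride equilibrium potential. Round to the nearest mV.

E = (57.3/z) · log₁₀([Cl⁻]_out/[Cl⁻]_in) with z = -1.
For an anion, dividing by z = -1 reverses the sign.
= (57.3/-1) · log₁₀(108/39.3) = -57.30 · log₁₀(2.748)
= -57.30 · (0.4390) = -25.16 mV

-25 mV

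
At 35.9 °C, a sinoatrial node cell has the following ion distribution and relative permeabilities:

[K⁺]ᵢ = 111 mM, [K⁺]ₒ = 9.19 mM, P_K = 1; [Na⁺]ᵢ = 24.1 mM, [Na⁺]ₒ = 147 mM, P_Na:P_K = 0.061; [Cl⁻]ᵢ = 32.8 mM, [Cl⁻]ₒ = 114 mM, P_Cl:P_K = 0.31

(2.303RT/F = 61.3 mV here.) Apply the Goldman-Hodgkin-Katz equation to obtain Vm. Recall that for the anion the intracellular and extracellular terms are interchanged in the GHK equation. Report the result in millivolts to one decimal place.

Vm = 61.3 · log₁₀[(Σ P·[cation]ₒ + Σ P·[anion]ᵢ) / (Σ P·[cation]ᵢ + Σ P·[anion]ₒ)]
Numerator = 1×9.19 + 0.061×147 + 0.31×32.8 = 28.32
Denominator = 1×111 + 0.061×24.1 + 0.31×114 = 147.8
Vm = 61.3 · log₁₀(0.19163) = 61.3 × (-0.7175) = -43.98 mV

-44.0 mV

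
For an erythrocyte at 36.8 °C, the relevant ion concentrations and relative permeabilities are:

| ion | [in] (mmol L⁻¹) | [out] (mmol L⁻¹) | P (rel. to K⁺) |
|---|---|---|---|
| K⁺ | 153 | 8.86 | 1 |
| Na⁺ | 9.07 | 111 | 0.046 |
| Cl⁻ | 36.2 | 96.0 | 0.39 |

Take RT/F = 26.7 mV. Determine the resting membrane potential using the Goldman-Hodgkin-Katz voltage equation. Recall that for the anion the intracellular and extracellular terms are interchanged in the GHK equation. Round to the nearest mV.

-51 mV

Vm = 26.7 · ln[(Σ P·[cation]ₒ + Σ P·[anion]ᵢ) / (Σ P·[cation]ᵢ + Σ P·[anion]ₒ)]
Numerator = 1×8.86 + 0.046×111 + 0.39×36.2 = 28.08
Denominator = 1×153 + 0.046×9.07 + 0.39×96.0 = 190.9
Vm = 26.7 · ln(0.14715) = 26.7 × (-1.9163) = -51.17 mV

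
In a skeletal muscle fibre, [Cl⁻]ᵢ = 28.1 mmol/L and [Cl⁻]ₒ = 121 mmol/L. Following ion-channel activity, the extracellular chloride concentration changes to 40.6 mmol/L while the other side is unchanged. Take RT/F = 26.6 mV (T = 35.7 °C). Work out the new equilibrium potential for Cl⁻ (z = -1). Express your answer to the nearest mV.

After the shift: [Cl⁻]_out = 40.6, [Cl⁻]_in = 28.1 mmol/L.
E_new = (26.6/-1)·ln(40.6/28.1) = -26.60 · (0.3680) = -9.79 mV

-10 mV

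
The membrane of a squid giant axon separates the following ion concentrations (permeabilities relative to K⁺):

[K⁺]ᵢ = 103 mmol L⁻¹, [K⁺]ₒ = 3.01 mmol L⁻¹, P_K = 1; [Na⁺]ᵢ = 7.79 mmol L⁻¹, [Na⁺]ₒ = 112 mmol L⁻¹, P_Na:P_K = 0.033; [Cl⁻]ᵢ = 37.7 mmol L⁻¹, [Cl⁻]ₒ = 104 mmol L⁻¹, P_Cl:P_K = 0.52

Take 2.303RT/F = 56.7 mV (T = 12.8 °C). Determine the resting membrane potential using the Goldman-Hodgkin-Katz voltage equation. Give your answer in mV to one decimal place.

Vm = 56.7 · log₁₀[(Σ P·[cation]ₒ + Σ P·[anion]ᵢ) / (Σ P·[cation]ᵢ + Σ P·[anion]ₒ)]
Numerator = 1×3.01 + 0.033×112 + 0.52×37.7 = 26.31
Denominator = 1×103 + 0.033×7.79 + 0.52×104 = 157.3
Vm = 56.7 · log₁₀(0.16722) = 56.7 × (-0.7767) = -44.04 mV

-44.0 mV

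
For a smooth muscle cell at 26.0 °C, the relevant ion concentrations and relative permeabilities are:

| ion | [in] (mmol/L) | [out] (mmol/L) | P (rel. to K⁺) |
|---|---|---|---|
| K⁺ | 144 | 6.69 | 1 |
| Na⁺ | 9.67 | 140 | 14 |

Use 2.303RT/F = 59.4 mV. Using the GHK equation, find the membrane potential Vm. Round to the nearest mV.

Vm = 59.4 · log₁₀[(Σ P·[cation]ₒ + Σ P·[anion]ᵢ) / (Σ P·[cation]ᵢ + Σ P·[anion]ₒ)]
Numerator = 1×6.69 + 14×140 = 1967
Denominator = 1×144 + 14×9.67 = 279.4
Vm = 59.4 · log₁₀(7.0395) = 59.4 × (0.8475) = 50.34 mV

50 mV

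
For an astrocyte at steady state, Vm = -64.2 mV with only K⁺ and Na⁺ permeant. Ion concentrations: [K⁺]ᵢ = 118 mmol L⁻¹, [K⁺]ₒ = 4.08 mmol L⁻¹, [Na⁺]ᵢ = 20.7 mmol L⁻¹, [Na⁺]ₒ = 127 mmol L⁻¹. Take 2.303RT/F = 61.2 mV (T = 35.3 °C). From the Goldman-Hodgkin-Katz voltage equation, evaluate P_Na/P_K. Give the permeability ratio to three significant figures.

0.0516

Let α = P_Na/P_K. GHK: Vm = 61.2·log₁₀[(Kₒ + α·Naₒ)/(Kᵢ + α·Naᵢ)].
10^(Vm/61.2) = 10^(-64.2/61.2) = 0.089327
So 0.089327·(Kᵢ + α·Naᵢ) = Kₒ + α·Naₒ → α = (0.089327·118.0 − 4.08) / (127.0 − 0.089327·20.7)
α = (10.54 − 4.08) / (127.0 − 1.849) = 6.461/125.2 = 0.05162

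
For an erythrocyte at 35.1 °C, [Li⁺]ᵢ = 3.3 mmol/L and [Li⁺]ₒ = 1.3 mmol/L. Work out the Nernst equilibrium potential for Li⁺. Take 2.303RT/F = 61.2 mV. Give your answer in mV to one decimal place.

-24.8 mV

E = (61.2/z) · log₁₀([Li⁺]_out/[Li⁺]_in) with z = +1.
= (61.2/1) · log₁₀(1.3/3.3) = 61.20 · log₁₀(0.3939)
= 61.20 · (-0.4046) = -24.76 mV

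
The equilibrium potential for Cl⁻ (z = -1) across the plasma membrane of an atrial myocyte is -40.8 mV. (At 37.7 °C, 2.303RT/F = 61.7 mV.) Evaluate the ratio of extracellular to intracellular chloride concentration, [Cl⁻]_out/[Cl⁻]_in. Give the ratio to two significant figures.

log₁₀([out]/[in]) = E·z/(61.7) = -40.8 × -1 / 61.7 = 0.6613
[out]/[in] = 10^(0.6613) = 4.584

4.6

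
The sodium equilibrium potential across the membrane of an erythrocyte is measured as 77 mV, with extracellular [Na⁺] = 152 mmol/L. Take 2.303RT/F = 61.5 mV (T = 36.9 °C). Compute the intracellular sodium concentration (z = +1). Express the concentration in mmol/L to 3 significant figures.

8.51 mmol/L

Nernst: E = (61.5/1) · log₁₀([out]/[in]), so log₁₀([out]/[in]) = 77.0 × 1 / 61.5 = 1.2520.
[out]/[in] = 10^(1.2520) = 17.87.
[in] = 152 / 17.87 = 8.508 mmol/L.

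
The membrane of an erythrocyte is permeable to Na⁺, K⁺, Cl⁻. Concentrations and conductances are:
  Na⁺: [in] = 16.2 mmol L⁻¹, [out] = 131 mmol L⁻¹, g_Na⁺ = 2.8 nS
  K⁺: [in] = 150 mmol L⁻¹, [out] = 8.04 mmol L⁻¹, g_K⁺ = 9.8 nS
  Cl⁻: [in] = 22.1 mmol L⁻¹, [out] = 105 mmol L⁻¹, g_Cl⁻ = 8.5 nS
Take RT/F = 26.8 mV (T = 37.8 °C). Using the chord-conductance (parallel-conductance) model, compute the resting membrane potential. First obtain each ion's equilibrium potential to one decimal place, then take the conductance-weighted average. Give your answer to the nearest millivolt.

E_Na⁺ = (26.8/1)·ln(131/16.2) = 56.0 mV
E_K⁺ = (26.8/1)·ln(8.04/150) = -78.4 mV
E_Cl⁻ = (26.8/-1)·ln(105/22.1) = -41.8 mV
Vm = (Σ gᵢEᵢ)/(Σ gᵢ) = (2.8·56.0 + 9.8·-78.4 + 8.5·-41.8) / (2.8 + 9.8 + 8.5)
= -966.82 / 21.1 = -45.82 mV

-46 mV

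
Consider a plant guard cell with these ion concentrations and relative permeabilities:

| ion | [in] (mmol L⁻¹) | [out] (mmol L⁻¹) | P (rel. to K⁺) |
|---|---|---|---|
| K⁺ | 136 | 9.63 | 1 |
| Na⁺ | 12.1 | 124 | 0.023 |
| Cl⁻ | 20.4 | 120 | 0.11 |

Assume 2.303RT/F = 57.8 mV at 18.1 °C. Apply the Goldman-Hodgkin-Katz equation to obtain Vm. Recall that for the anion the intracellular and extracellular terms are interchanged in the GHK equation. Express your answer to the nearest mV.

-58 mV

Vm = 57.8 · log₁₀[(Σ P·[cation]ₒ + Σ P·[anion]ᵢ) / (Σ P·[cation]ᵢ + Σ P·[anion]ₒ)]
Numerator = 1×9.63 + 0.023×124 + 0.11×20.4 = 14.73
Denominator = 1×136 + 0.023×12.1 + 0.11×120 = 149.5
Vm = 57.8 · log₁₀(0.098516) = 57.8 × (-1.0065) = -58.18 mV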